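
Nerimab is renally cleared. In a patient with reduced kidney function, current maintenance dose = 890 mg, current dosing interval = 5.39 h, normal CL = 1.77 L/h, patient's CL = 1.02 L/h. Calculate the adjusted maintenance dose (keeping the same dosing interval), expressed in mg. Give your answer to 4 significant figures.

To keep the same average steady-state level, dosing rate must scale with clearance.
CL ratio = 1.02 / 1.77 = 0.5763
New dose (same interval) = 890 × 0.5763 = 512.9 mg

512.9 mg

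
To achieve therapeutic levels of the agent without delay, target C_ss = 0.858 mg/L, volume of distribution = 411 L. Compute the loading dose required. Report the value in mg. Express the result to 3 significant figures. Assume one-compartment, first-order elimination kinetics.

353 mg

LD = Css × Vd = 0.858 × 411 = 352.6 mg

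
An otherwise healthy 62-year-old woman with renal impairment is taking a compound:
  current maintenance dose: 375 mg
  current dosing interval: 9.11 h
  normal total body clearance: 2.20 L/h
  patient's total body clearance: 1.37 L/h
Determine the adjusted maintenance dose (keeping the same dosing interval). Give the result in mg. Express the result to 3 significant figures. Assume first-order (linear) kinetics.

234 mg

To keep the same average steady-state level, dosing rate must scale with clearance.
CL ratio = 1.37 / 2.20 = 0.6227
New dose (same interval) = 375 × 0.6227 = 233.5 mg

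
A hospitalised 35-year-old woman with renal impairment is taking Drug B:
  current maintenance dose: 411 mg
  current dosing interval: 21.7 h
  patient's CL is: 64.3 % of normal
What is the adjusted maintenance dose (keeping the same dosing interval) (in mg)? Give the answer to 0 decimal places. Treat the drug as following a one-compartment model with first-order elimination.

264 mg

To keep the same average steady-state level, dosing rate must scale with clearance.
CL ratio = 64.3 / 100 = 0.6430
New dose (same interval) = 411 × 0.6430 = 264.3 mg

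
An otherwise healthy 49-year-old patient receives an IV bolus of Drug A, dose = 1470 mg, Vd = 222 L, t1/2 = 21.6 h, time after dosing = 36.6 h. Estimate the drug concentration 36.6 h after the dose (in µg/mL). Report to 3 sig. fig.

2.05 µg/mL

C₀ = Dose / Vd = 1470 / 222 = 6.622 mg/L
k = ln2 / t½ = 0.693147 / 21.6 = 0.03209 h⁻¹
C = C₀ · e^(−k·t) = 6.622 × e^(−0.03209 × 36.6)
  = 6.622 × 0.3090 = 2.046 mg/L
(2.046 mg/L = 2.046 µg/mL)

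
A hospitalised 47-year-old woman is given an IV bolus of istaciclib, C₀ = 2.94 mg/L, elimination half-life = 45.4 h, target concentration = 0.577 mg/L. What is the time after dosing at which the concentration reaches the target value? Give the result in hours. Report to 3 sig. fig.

k = ln2 / t½ = 0.693147 / 45.4 = 0.01527 h⁻¹
t = ln(C₀ / C) / k = ln(2.940 / 0.577) / 0.01527
  = ln(5.095) / 0.01527 = 1.628 / 0.01527 = 106.6 h

107 h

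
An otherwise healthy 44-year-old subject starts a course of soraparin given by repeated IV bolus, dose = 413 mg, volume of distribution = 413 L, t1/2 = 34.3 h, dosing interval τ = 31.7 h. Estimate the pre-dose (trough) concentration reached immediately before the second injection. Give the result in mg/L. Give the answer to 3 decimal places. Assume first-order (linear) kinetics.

0.527 mg/L

C₀ per dose = Dose / Vd = 413 / 413 = 1.000 mg/L
k = ln2 / t½ = 0.693147 / 34.3 = 0.02021 h⁻¹
Fraction remaining after one interval: r = e^(−kτ) = e^(−0.02021 × 31.7) = 0.5269
Before dose 2, 1 dose has been given (aged 1τ).
C_trough = C₀ × r = 1.000 × 0.5269 = 0.5269 mg/L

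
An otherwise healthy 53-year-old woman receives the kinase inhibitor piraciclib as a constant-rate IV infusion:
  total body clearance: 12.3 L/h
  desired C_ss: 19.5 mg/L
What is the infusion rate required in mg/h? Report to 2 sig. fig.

240 mg/h

At steady state, infusion rate R₀ = Css × CL = 19.5 × 12.30 = 239.9 mg/h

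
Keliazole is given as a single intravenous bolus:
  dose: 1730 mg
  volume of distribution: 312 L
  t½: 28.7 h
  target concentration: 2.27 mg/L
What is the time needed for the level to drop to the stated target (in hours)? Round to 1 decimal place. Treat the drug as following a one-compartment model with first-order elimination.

C₀ = Dose / Vd = 1730 / 312 = 5.545 mg/L
k = ln2 / t½ = 0.693147 / 28.7 = 0.02415 h⁻¹
t = ln(C₀ / C) / k = ln(5.545 / 2.27) / 0.02415
  = ln(2.443) / 0.02415 = 0.8932 / 0.02415 = 36.99 h

37.0 h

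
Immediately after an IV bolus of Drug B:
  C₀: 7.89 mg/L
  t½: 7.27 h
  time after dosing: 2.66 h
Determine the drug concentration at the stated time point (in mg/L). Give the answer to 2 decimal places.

k = ln2 / t½ = 0.693147 / 7.27 = 0.09534 h⁻¹
C = C₀ · e^(−k·t) = 7.890 × e^(−0.09534 × 2.66)
  = 7.890 × 0.7760 = 6.123 mg/L

6.12 mg/L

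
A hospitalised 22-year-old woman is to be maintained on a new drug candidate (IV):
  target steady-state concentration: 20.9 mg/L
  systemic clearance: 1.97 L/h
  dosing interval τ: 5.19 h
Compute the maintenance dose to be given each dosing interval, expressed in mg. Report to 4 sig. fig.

213.7 mg

At steady state, Dose/τ = Css × CL.
Dose = Css × CL × τ = 20.9 × 1.970 × 5.19 = 213.7 mg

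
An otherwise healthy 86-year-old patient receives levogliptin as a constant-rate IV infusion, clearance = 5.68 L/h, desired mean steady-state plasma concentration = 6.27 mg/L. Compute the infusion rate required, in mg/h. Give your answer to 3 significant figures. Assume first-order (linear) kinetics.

35.6 mg/h

At steady state, infusion rate R₀ = Css × CL = 6.27 × 5.680 = 35.61 mg/h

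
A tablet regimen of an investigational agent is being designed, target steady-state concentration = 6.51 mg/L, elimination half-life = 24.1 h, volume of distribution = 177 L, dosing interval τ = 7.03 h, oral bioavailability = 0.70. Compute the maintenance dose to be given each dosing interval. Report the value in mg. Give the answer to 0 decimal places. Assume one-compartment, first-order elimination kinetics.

k = ln2 / t½ = 0.693147 / 24.1 = 0.02876 h⁻¹
CL = k × Vd = 0.02876 × 177 = 5.091 L/h
At steady state, F × (Dose/τ) = Css × CL.
Dose = Css × CL × τ / F = 6.51 × 5.091 × 7.03 / 0.70 = 332.8 mg

333 mg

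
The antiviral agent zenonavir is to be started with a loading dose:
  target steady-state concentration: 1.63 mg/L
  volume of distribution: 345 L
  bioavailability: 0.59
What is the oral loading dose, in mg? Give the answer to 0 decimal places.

LD = Css × Vd / F = 1.63 × 345 / 0.59 = 953.1 mg

953 mg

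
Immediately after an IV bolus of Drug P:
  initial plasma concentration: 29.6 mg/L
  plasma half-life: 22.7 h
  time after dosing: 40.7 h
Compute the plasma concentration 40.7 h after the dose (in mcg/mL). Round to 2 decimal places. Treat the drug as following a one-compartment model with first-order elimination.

k = ln2 / t½ = 0.693147 / 22.7 = 0.03054 h⁻¹
C = C₀ · e^(−k·t) = 29.60 × e^(−0.03054 × 40.7)
  = 29.60 × 0.2885 = 8.540 mg/L
(8.540 mg/L = 8.540 mcg/mL)

8.54 mcg/mL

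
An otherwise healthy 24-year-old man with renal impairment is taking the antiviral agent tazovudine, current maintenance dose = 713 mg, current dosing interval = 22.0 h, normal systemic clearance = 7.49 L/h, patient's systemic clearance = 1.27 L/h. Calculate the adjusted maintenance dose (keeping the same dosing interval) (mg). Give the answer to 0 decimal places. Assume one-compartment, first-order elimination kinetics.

To keep the same average steady-state level, dosing rate must scale with clearance.
CL ratio = 1.27 / 7.49 = 0.1696
New dose (same interval) = 713 × 0.1696 = 120.9 mg

121 mg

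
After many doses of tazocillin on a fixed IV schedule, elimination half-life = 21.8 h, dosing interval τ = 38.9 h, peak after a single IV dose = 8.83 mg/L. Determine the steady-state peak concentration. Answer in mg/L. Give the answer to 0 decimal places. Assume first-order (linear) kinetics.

k = ln2 / t½ = 0.693147 / 21.8 = 0.03180 h⁻¹
e^(−kτ) = e^(−0.03180 × 38.9) = 0.2902
Accumulation ratio R = 1 / (1 − e^(−kτ)) = 1 / (1 − 0.2902) = 1.409
Steady-state peak = C₀ × R = 8.83 × 1.409 = 12.44 mg/L

12 mg/L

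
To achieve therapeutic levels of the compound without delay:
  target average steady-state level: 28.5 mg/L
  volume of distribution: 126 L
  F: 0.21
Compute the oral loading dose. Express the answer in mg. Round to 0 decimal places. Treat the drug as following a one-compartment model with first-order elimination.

17100 mg

LD = Css × Vd / F = 28.5 × 126 / 0.21 = 17100 mg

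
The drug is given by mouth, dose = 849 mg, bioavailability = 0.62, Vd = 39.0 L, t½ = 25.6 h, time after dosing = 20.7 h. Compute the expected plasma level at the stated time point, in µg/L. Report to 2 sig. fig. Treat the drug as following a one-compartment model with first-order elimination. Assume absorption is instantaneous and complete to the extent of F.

Amount reaching circulation = F × Dose = 0.62 × 849.0 = 526.4 mg
C₀ = F·Dose / Vd = 526.4 / 39.0 = 13.50 mg/L
k = ln2 / t½ = 0.693147 / 25.6 = 0.02708 h⁻¹
C = C₀ · e^(−k·t) = 13.50 × e^(−0.02708 × 20.7)
  = 13.50 × 0.5709 = 7.707 mg/L
Convert: 7.707 mg/L × 1000 = 7707 µg/L

7700 µg/L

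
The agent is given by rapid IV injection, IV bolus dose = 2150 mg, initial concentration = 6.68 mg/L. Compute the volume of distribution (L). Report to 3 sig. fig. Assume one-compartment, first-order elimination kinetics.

Vd = Dose / C₀ = 2150 / 6.68 = 321.9 L

322 L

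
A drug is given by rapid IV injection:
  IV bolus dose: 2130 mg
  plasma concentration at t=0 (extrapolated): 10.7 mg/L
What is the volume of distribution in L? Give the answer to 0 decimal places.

Vd = Dose / C₀ = 2130 / 10.7 = 199.1 L

199 L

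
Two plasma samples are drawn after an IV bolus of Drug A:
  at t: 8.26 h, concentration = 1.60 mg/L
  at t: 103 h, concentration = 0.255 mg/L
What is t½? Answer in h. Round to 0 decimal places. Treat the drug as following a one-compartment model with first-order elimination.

36 h

k = ln(C₁/C₂) / (t₂ − t₁) = ln(1.60/0.255) / (103 − 8.26)
  = 1.836 / 94.74 = 0.01938 h⁻¹
t½ = ln2 / k = 0.693147 / 0.01938 = 35.77 h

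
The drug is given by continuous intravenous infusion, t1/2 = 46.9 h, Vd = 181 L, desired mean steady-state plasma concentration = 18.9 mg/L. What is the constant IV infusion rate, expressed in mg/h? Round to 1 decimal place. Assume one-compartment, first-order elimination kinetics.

50.6 mg/h

k = ln2 / t½ = 0.693147 / 46.9 = 0.01478 h⁻¹
CL = k × Vd = 0.01478 × 181 = 2.675 L/h
At steady state, infusion rate R₀ = Css × CL = 18.9 × 2.675 = 50.56 mg/h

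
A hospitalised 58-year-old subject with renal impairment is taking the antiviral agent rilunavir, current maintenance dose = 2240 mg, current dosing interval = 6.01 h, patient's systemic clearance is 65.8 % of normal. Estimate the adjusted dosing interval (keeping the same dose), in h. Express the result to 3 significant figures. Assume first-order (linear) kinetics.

To keep the same average steady-state level, dosing rate must scale with clearance.
CL ratio = 65.8 / 100 = 0.6580
New interval (same dose) = 6.01 / 0.6580 = 9.134 h

9.13 h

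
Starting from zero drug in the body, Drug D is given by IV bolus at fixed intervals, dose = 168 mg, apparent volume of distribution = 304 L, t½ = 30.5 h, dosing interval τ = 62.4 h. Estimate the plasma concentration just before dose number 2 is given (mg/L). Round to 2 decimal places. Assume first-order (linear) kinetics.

0.13 mg/L

C₀ per dose = Dose / Vd = 168 / 304 = 0.5526 mg/L
k = ln2 / t½ = 0.693147 / 30.5 = 0.02273 h⁻¹
Fraction remaining after one interval: r = e^(−kτ) = e^(−0.02273 × 62.4) = 0.2421
Before dose 2, 1 dose has been given (aged 1τ).
C_trough = C₀ × r = 0.5526 × 0.2421 = 0.1338 mg/L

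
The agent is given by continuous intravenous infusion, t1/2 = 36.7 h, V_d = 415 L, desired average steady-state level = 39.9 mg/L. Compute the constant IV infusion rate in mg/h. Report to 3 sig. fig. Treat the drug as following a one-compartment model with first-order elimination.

k = ln2 / t½ = 0.693147 / 36.7 = 0.01889 h⁻¹
CL = k × Vd = 0.01889 × 415 = 7.839 L/h
At steady state, infusion rate R₀ = Css × CL = 39.9 × 7.839 = 312.8 mg/h

313 mg/h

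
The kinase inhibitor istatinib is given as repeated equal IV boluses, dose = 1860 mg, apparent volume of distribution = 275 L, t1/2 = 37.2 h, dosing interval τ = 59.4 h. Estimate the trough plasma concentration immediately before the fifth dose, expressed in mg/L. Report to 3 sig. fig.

C₀ per dose = Dose / Vd = 1860 / 275 = 6.764 mg/L
k = ln2 / t½ = 0.693147 / 37.2 = 0.01863 h⁻¹
Fraction remaining after one interval: r = e^(−kτ) = e^(−0.01863 × 59.4) = 0.3307
Before dose 5, 4 doses have been given (aged 1τ, 2τ, 3τ, 4τ).
C_trough = C₀ × (r + r² + … + r^4) = C₀ × r(1−r^4)/(1−r)
        = 6.764 × 0.3307 × (1 − 0.01196) / (1 − 0.3307) = 3.302 mg/L

3.30 mg/L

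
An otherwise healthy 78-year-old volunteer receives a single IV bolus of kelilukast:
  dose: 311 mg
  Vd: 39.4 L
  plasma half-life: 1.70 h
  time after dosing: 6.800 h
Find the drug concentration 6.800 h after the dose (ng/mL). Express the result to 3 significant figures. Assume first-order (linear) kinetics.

C₀ = Dose / Vd = 311.0 / 39.4 = 7.893 mg/L
k = ln2 / t½ = 0.693147 / 1.70 = 0.4077 h⁻¹
t / t½ = 6.800 / 1.70 = 4 half-lives
C = C₀ × (1/2)^4 = 7.893 × 0.06250 = 0.4933 mg/L
Convert: 0.4933 mg/L × 1000 = 493.3 ng/mL

493 ng/mL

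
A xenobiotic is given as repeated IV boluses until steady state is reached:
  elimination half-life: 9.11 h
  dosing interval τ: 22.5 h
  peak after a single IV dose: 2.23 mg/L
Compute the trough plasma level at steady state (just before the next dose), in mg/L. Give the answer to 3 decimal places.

k = ln2 / t½ = 0.693147 / 9.11 = 0.07609 h⁻¹
e^(−kτ) = e^(−0.07609 × 22.5) = 0.1805
Accumulation ratio R = 1 / (1 − e^(−kτ)) = 1 / (1 − 0.1805) = 1.220
Steady-state trough = C₀ × R × e^(−kτ) = 2.23 × 1.220 × 0.1805 = 0.4911 mg/L

0.491 mg/L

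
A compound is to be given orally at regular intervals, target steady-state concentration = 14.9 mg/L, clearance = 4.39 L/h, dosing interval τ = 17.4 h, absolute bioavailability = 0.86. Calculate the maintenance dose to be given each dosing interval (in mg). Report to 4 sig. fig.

At steady state, F × (Dose/τ) = Css × CL.
Dose = Css × CL × τ / F = 14.9 × 4.390 × 17.4 / 0.86 = 1323 mg

1323 mg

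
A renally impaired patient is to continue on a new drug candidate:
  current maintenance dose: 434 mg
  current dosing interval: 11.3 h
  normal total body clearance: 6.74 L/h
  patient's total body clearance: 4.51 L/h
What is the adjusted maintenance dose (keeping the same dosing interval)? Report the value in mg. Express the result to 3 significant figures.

290 mg

To keep the same average steady-state level, dosing rate must scale with clearance.
CL ratio = 4.51 / 6.74 = 0.6691
New dose (same interval) = 434 × 0.6691 = 290.4 mg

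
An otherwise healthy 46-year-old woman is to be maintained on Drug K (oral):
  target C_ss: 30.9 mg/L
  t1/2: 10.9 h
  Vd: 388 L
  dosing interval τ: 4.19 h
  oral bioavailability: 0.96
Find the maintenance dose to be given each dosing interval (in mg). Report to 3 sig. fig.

k = ln2 / t½ = 0.693147 / 10.9 = 0.06359 h⁻¹
CL = k × Vd = 0.06359 × 388 = 24.67 L/h
At steady state, F × (Dose/τ) = Css × CL.
Dose = Css × CL × τ / F = 30.9 × 24.67 × 4.19 / 0.96 = 3327 mg

3330 mg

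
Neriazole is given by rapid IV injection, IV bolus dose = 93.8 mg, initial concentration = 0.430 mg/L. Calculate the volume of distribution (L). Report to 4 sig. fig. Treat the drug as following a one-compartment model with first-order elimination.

218.1 L

Vd = Dose / C₀ = 93.80 / 0.430 = 218.1 L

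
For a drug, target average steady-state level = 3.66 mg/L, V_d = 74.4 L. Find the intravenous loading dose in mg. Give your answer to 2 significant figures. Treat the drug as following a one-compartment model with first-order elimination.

270 mg

LD = Css × Vd = 3.66 × 74.4 = 272.3 mg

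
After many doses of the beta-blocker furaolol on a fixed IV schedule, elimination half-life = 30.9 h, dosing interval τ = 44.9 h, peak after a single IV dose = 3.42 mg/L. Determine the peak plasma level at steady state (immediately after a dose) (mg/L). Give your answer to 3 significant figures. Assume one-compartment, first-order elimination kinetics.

5.39 mg/L

k = ln2 / t½ = 0.693147 / 30.9 = 0.02243 h⁻¹
e^(−kτ) = e^(−0.02243 × 44.9) = 0.3653
Accumulation ratio R = 1 / (1 − e^(−kτ)) = 1 / (1 − 0.3653) = 1.576
Steady-state peak = C₀ × R = 3.42 × 1.576 = 5.390 mg/L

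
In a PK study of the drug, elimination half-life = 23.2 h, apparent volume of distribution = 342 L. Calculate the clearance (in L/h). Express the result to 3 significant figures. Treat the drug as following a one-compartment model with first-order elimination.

10.2 L/h

k = ln2 / t½ = 0.693147 / 23.2 = 0.02988 h⁻¹
CL = k × Vd = 0.02988 × 342 = 10.22 L/h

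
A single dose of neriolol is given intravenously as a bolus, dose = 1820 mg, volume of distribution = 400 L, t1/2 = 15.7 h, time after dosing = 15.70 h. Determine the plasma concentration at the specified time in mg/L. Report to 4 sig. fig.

C₀ = Dose / Vd = 1820 / 400 = 4.550 mg/L
k = ln2 / t½ = 0.693147 / 15.7 = 0.04415 h⁻¹
t / t½ = 15.70 / 15.7 = 1 half-lives
C = C₀ × (1/2)^1 = 4.550 × 0.5000 = 2.275 mg/L

2.275 mg/L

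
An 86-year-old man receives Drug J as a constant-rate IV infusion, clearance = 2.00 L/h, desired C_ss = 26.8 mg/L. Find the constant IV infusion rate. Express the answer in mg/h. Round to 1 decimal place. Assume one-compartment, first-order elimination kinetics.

At steady state, infusion rate R₀ = Css × CL = 26.8 × 2.000 = 53.60 mg/h

53.6 mg/h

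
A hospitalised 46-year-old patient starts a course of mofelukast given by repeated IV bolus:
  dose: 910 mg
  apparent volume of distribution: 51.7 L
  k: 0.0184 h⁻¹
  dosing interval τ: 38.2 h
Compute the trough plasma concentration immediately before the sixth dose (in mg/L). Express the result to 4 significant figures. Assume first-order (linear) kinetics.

C₀ per dose = Dose / Vd = 910 / 51.7 = 17.60 mg/L
Fraction remaining after one interval: r = e^(−kτ) = e^(−0.01840 × 38.2) = 0.4952
Before dose 6, 5 doses have been given (aged 1τ, 2τ, 3τ, 4τ, 5τ).
C_trough = C₀ × (r + r² + … + r^5) = C₀ × r(1−r^5)/(1−r)
        = 17.60 × 0.4952 × (1 − 0.02978) / (1 − 0.4952) = 16.75 mg/L

16.75 mg/L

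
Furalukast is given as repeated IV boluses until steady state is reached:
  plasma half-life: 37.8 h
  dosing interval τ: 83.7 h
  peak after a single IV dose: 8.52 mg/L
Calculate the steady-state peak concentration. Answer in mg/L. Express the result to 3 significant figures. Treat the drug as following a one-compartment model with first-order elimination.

10.9 mg/L

k = ln2 / t½ = 0.693147 / 37.8 = 0.01834 h⁻¹
e^(−kτ) = e^(−0.01834 × 83.7) = 0.2154
Accumulation ratio R = 1 / (1 − e^(−kτ)) = 1 / (1 − 0.2154) = 1.275
Steady-state peak = C₀ × R = 8.52 × 1.275 = 10.86 mg/L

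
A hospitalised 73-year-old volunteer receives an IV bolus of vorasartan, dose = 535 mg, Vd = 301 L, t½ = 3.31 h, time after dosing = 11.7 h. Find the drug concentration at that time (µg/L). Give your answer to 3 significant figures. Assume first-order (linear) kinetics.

153 µg/L

C₀ = Dose / Vd = 535.0 / 301 = 1.777 mg/L
k = ln2 / t½ = 0.693147 / 3.31 = 0.2094 h⁻¹
C = C₀ · e^(−k·t) = 1.777 × e^(−0.2094 × 11.7)
  = 1.777 × 0.08630 = 0.1534 mg/L
Convert: 0.1534 mg/L × 1000 = 153.4 µg/L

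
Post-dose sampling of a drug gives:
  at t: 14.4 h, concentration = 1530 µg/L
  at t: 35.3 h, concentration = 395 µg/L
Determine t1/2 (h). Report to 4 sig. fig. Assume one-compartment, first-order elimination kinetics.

10.70 h

k = ln(C₁/C₂) / (t₂ − t₁) = ln(1530/395) / (35.3 − 14.4)
  = 1.354 / 20.90 = 0.06478 h⁻¹
t½ = ln2 / k = 0.693147 / 0.06478 = 10.70 h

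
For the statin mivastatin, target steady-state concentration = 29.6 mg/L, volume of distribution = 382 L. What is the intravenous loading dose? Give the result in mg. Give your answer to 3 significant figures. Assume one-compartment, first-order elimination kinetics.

11300 mg

LD = Css × Vd = 29.6 × 382 = 11310 mg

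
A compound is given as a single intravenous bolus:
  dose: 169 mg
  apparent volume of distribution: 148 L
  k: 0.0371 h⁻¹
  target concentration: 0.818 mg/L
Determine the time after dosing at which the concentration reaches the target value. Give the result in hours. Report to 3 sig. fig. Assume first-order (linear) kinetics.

C₀ = Dose / Vd = 169.0 / 148 = 1.142 mg/L
t = ln(C₀ / C) / k = ln(1.142 / 0.818) / 0.03710
  = ln(1.396) / 0.03710 = 0.3336 / 0.03710 = 8.992 h

8.99 h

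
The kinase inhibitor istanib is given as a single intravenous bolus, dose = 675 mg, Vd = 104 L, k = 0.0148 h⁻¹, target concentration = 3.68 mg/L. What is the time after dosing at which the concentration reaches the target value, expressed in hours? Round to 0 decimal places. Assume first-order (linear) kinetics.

C₀ = Dose / Vd = 675.0 / 104 = 6.490 mg/L
t = ln(C₀ / C) / k = ln(6.490 / 3.68) / 0.01480
  = ln(1.764) / 0.01480 = 0.5676 / 0.01480 = 38.35 h

38 h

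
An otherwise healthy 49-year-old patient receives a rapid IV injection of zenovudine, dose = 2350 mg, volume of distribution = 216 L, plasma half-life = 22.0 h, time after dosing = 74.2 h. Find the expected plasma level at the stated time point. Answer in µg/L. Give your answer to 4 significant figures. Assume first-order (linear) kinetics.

1050 µg/L

C₀ = Dose / Vd = 2350 / 216 = 10.88 mg/L
k = ln2 / t½ = 0.693147 / 22.0 = 0.03151 h⁻¹
C = C₀ · e^(−k·t) = 10.88 × e^(−0.03151 × 74.2)
  = 10.88 × 0.09652 = 1.050 mg/L
Convert: 1.050 mg/L × 1000 = 1050 µg/L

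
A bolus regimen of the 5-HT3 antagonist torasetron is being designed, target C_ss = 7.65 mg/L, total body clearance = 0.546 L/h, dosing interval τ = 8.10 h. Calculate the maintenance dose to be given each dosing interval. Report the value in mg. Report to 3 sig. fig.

33.8 mg

At steady state, Dose/τ = Css × CL.
Dose = Css × CL × τ = 7.65 × 0.5460 × 8.10 = 33.83 mg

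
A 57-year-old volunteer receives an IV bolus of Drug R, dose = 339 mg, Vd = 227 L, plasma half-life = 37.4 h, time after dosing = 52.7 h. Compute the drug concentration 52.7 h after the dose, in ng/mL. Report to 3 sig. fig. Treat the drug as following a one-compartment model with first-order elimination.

562 ng/mL

C₀ = Dose / Vd = 339.0 / 227 = 1.493 mg/L
k = ln2 / t½ = 0.693147 / 37.4 = 0.01853 h⁻¹
C = C₀ · e^(−k·t) = 1.493 × e^(−0.01853 × 52.7)
  = 1.493 × 0.3766 = 0.5623 mg/L
Convert: 0.5623 mg/L × 1000 = 562.3 ng/mL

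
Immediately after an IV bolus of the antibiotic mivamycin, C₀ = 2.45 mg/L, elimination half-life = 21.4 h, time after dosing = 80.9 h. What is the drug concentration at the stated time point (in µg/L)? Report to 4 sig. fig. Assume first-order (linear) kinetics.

k = ln2 / t½ = 0.693147 / 21.4 = 0.03239 h⁻¹
C = C₀ · e^(−k·t) = 2.450 × e^(−0.03239 × 80.9)
  = 2.450 × 0.07278 = 0.1783 mg/L
Convert: 0.1783 mg/L × 1000 = 178.3 µg/L

178.3 µg/L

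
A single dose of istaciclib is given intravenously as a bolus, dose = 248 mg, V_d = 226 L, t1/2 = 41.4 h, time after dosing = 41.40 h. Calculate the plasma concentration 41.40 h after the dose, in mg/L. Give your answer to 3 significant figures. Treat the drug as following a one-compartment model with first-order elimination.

C₀ = Dose / Vd = 248.0 / 226 = 1.097 mg/L
k = ln2 / t½ = 0.693147 / 41.4 = 0.01674 h⁻¹
t / t½ = 41.40 / 41.4 = 1 half-lives
C = C₀ × (1/2)^1 = 1.097 × 0.5000 = 0.5485 mg/L

0.549 mg/L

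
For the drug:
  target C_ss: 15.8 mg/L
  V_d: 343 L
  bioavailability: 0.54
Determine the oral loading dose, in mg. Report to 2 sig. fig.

LD = Css × Vd / F = 15.8 × 343 / 0.54 = 10040 mg

10000 mg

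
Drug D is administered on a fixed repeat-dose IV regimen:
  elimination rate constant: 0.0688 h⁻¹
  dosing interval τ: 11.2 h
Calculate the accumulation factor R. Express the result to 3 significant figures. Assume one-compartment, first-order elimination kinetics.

1.86

e^(−kτ) = e^(−0.06880 × 11.2) = 0.4628
Accumulation ratio R = 1 / (1 − e^(−kτ)) = 1 / (1 − 0.4628) = 1.862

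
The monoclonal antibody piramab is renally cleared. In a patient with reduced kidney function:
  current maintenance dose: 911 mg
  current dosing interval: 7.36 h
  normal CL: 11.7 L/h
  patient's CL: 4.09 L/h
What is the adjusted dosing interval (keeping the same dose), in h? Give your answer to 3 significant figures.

To keep the same average steady-state level, dosing rate must scale with clearance.
CL ratio = 4.09 / 11.7 = 0.3496
New interval (same dose) = 7.36 / 0.3496 = 21.05 h

21.1 h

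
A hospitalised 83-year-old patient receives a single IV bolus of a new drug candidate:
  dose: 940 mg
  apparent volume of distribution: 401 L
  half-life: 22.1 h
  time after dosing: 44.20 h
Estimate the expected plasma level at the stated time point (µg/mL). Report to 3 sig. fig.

C₀ = Dose / Vd = 940.0 / 401 = 2.344 mg/L
k = ln2 / t½ = 0.693147 / 22.1 = 0.03136 h⁻¹
t / t½ = 44.20 / 22.1 = 2 half-lives
C = C₀ × (1/2)^2 = 2.344 × 0.2500 = 0.5860 mg/L
(0.5860 mg/L = 0.5860 µg/mL)

0.586 µg/mL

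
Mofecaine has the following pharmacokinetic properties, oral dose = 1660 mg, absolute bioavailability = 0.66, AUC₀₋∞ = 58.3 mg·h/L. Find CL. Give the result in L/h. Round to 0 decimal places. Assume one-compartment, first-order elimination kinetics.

19 L/h

CL = F·Dose / AUC = 0.66 × 1660 / 58.3 = 18.79 L/h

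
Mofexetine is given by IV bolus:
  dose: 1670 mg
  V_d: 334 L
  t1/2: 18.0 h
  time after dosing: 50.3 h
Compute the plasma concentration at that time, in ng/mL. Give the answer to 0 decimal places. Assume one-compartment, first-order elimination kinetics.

C₀ = Dose / Vd = 1670 / 334 = 5.000 mg/L
k = ln2 / t½ = 0.693147 / 18.0 = 0.03851 h⁻¹
C = C₀ · e^(−k·t) = 5.000 × e^(−0.03851 × 50.3)
  = 5.000 × 0.1441 = 0.7205 mg/L
Convert: 0.7205 mg/L × 1000 = 720.5 ng/mL

721 ng/mL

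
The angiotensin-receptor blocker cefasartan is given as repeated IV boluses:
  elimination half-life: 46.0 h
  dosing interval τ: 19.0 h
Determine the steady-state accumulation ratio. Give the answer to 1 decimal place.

4.0

k = ln2 / t½ = 0.693147 / 46.0 = 0.01507 h⁻¹
e^(−kτ) = e^(−0.01507 × 19.0) = 0.7510
Accumulation ratio R = 1 / (1 − e^(−kτ)) = 1 / (1 − 0.7510) = 4.016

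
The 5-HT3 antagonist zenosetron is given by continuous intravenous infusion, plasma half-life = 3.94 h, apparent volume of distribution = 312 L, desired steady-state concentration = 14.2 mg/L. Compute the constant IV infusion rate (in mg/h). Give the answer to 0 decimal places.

779 mg/h

k = ln2 / t½ = 0.693147 / 3.94 = 0.1759 h⁻¹
CL = k × Vd = 0.1759 × 312 = 54.88 L/h
At steady state, infusion rate R₀ = Css × CL = 14.2 × 54.88 = 779.3 mg/h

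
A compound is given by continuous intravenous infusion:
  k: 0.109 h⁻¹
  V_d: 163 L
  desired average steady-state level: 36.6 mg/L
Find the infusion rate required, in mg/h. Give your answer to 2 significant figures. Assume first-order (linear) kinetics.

CL = k × Vd = 0.1090 × 163 = 17.77 L/h
At steady state, infusion rate R₀ = Css × CL = 36.6 × 17.77 = 650.4 mg/h

650 mg/h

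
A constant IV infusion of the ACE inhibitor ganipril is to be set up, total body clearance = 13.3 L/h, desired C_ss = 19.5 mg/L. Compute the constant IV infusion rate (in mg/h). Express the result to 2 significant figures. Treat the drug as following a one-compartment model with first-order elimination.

At steady state, infusion rate R₀ = Css × CL = 19.5 × 13.30 = 259.4 mg/h

260 mg/h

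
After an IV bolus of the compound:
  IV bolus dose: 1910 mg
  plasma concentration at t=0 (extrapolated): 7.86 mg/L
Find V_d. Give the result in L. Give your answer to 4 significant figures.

243.0 L

Vd = Dose / C₀ = 1910 / 7.86 = 243.0 L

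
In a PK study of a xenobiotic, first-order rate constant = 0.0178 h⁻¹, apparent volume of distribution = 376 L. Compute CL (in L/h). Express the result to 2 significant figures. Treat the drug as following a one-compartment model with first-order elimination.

6.7 L/h

CL = k × Vd = 0.0178 × 376 = 6.693 L/h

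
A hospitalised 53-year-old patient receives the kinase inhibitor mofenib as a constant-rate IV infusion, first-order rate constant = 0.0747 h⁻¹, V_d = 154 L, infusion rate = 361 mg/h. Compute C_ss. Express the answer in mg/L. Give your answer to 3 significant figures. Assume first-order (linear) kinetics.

CL = k × Vd = 0.07470 × 154 = 11.50 L/h
At steady state Css = R₀ / CL = 361 / 11.50 = 31.39 mg/L

31.4 mg/L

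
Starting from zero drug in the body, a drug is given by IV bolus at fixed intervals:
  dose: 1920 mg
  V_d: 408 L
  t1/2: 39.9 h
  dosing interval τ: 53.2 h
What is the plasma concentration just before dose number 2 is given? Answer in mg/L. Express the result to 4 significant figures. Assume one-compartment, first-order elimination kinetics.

1.868 mg/L

C₀ per dose = Dose / Vd = 1920 / 408 = 4.706 mg/L
k = ln2 / t½ = 0.693147 / 39.9 = 0.01737 h⁻¹
Fraction remaining after one interval: r = e^(−kτ) = e^(−0.01737 × 53.2) = 0.3969
Before dose 2, 1 dose has been given (aged 1τ).
C_trough = C₀ × r = 4.706 × 0.3969 = 1.868 mg/L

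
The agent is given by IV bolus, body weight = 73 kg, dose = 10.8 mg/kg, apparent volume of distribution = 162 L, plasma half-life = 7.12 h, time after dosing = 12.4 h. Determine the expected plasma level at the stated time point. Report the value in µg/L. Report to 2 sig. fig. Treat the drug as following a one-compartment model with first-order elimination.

Total dose = 10.8 × 73 = 788.4 mg
C₀ = Dose / Vd = 788.4 / 162 = 4.867 mg/L
k = ln2 / t½ = 0.693147 / 7.12 = 0.09735 h⁻¹
C = C₀ · e^(−k·t) = 4.867 × e^(−0.09735 × 12.4)
  = 4.867 × 0.2991 = 1.456 mg/L
Convert: 1.456 mg/L × 1000 = 1456 µg/L

1500 µg/L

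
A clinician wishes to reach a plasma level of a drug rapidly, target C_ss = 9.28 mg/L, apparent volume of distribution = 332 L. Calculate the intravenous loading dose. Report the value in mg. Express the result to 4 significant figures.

3081 mg

LD = Css × Vd = 9.28 × 332 = 3081 mg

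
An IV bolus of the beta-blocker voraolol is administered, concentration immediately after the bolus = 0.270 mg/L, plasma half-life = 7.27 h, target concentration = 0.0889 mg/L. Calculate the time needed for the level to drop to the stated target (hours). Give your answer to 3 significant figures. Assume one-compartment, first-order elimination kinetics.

11.7 h

k = ln2 / t½ = 0.693147 / 7.27 = 0.09534 h⁻¹
t = ln(C₀ / C) / k = ln(0.2700 / 0.0889) / 0.09534
  = ln(3.037) / 0.09534 = 1.111 / 0.09534 = 11.65 h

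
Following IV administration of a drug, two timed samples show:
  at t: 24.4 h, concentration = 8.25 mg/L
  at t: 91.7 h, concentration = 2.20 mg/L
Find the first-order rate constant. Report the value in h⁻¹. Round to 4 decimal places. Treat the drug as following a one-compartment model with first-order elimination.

0.0196 h⁻¹

k = ln(C₁/C₂) / (t₂ − t₁) = ln(8.25/2.20) / (91.7 − 24.4)
  = 1.322 / 67.30 = 0.01964 h⁻¹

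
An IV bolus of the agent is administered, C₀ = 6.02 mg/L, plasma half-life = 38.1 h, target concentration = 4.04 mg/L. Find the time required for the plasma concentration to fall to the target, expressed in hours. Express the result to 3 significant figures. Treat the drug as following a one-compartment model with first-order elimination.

21.9 h

k = ln2 / t½ = 0.693147 / 38.1 = 0.01819 h⁻¹
t = ln(C₀ / C) / k = ln(6.020 / 4.04) / 0.01819
  = ln(1.490) / 0.01819 = 0.3988 / 0.01819 = 21.92 h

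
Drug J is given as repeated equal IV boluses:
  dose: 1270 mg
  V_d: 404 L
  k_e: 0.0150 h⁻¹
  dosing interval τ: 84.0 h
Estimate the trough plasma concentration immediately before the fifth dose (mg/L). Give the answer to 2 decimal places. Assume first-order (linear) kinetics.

1.24 mg/L

C₀ per dose = Dose / Vd = 1270 / 404 = 3.144 mg/L
Fraction remaining after one interval: r = e^(−kτ) = e^(−0.01500 × 84.0) = 0.2837
Before dose 5, 4 doses have been given (aged 1τ, 2τ, 3τ, 4τ).
C_trough = C₀ × (r + r² + … + r^4) = C₀ × r(1−r^4)/(1−r)
        = 3.144 × 0.2837 × (1 − 0.006478) / (1 − 0.2837) = 1.237 mg/L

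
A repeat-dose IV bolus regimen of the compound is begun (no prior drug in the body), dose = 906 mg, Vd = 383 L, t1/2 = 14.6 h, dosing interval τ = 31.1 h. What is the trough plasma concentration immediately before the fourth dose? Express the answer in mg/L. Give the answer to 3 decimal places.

0.692 mg/L

C₀ per dose = Dose / Vd = 906 / 383 = 2.366 mg/L
k = ln2 / t½ = 0.693147 / 14.6 = 0.04748 h⁻¹
Fraction remaining after one interval: r = e^(−kτ) = e^(−0.04748 × 31.1) = 0.2284
Before dose 4, 3 doses have been given (aged 1τ, 2τ, 3τ).
C_trough = C₀ × (r + r² + … + r^3) = C₀ × r(1−r^3)/(1−r)
        = 2.366 × 0.2284 × (1 − 0.01191) / (1 − 0.2284) = 0.6920 mg/L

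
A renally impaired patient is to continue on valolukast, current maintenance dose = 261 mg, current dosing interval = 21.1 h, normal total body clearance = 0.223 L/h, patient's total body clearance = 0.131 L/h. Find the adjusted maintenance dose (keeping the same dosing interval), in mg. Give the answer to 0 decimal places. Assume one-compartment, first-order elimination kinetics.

153 mg

To keep the same average steady-state level, dosing rate must scale with clearance.
CL ratio = 0.131 / 0.223 = 0.5874
New dose (same interval) = 261 × 0.5874 = 153.3 mg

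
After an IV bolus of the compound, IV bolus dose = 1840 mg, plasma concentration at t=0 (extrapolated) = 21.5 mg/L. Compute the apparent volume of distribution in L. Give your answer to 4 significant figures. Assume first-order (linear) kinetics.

85.58 L

Vd = Dose / C₀ = 1840 / 21.5 = 85.58 L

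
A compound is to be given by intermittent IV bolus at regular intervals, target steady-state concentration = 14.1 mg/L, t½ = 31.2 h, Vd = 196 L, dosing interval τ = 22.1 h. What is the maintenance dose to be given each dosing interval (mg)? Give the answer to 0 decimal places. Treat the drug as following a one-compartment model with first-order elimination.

k = ln2 / t½ = 0.693147 / 31.2 = 0.02222 h⁻¹
CL = k × Vd = 0.02222 × 196 = 4.355 L/h
At steady state, Dose/τ = Css × CL.
Dose = Css × CL × τ = 14.1 × 4.355 × 22.1 = 1357 mg

1357 mg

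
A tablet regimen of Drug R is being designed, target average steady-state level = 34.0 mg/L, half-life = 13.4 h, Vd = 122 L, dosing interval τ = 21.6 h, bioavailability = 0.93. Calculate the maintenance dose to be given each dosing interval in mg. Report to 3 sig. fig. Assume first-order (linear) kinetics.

4980 mg

k = ln2 / t½ = 0.693147 / 13.4 = 0.05173 h⁻¹
CL = k × Vd = 0.05173 × 122 = 6.311 L/h
At steady state, F × (Dose/τ) = Css × CL.
Dose = Css × CL × τ / F = 34.0 × 6.311 × 21.6 / 0.93 = 4984 mg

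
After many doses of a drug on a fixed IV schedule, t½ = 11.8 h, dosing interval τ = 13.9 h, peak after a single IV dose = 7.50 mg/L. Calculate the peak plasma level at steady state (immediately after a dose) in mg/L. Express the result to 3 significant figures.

13.4 mg/L

k = ln2 / t½ = 0.693147 / 11.8 = 0.05874 h⁻¹
e^(−kτ) = e^(−0.05874 × 13.9) = 0.4420
Accumulation ratio R = 1 / (1 − e^(−kτ)) = 1 / (1 − 0.4420) = 1.792
Steady-state peak = C₀ × R = 7.50 × 1.792 = 13.44 mg/L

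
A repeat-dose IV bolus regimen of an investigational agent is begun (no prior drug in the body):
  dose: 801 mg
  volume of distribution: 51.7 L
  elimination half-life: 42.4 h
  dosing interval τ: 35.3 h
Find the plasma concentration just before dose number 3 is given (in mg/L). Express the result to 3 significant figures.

C₀ per dose = Dose / Vd = 801 / 51.7 = 15.49 mg/L
k = ln2 / t½ = 0.693147 / 42.4 = 0.01635 h⁻¹
Fraction remaining after one interval: r = e^(−kτ) = e^(−0.01635 × 35.3) = 0.5615
Before dose 3, 2 doses have been given (aged 1τ, 2τ).
C_trough = C₀ × (r + r²) = 15.49 × (0.5615 + 0.3153) = 13.58 mg/L

13.6 mg/L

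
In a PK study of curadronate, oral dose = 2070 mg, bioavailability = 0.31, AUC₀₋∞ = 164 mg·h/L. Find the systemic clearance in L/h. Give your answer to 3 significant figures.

3.91 L/h

CL = F·Dose / AUC = 0.31 × 2070 / 164 = 3.913 L/h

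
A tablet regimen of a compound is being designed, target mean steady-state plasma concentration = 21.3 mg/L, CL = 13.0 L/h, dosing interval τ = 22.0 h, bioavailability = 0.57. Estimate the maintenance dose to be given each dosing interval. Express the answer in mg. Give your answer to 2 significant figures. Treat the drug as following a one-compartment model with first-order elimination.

11000 mg

At steady state, F × (Dose/τ) = Css × CL.
Dose = Css × CL × τ / F = 21.3 × 13.00 × 22.0 / 0.57 = 10690 mg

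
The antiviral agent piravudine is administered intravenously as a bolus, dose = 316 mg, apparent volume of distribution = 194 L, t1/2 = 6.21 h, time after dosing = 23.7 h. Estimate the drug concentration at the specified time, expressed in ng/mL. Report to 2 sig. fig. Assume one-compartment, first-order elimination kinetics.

120 ng/mL

C₀ = Dose / Vd = 316.0 / 194 = 1.629 mg/L
k = ln2 / t½ = 0.693147 / 6.21 = 0.1116 h⁻¹
C = C₀ · e^(−k·t) = 1.629 × e^(−0.1116 × 23.7)
  = 1.629 × 0.07101 = 0.1157 mg/L
Convert: 0.1157 mg/L × 1000 = 115.7 ng/mL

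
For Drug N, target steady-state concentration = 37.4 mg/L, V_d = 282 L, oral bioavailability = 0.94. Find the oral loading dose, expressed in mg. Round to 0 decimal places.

LD = Css × Vd / F = 37.4 × 282 / 0.94 = 11220 mg

11220 mg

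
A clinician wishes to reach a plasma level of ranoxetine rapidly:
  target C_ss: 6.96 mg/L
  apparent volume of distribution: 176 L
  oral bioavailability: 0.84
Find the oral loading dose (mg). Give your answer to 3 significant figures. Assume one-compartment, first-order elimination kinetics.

1460 mg

LD = Css × Vd / F = 6.96 × 176 / 0.84 = 1458 mg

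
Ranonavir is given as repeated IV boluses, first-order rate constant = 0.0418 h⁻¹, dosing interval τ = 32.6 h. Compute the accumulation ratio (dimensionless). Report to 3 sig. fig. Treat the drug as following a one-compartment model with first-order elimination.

1.34

e^(−kτ) = e^(−0.04180 × 32.6) = 0.2560
Accumulation ratio R = 1 / (1 − e^(−kτ)) = 1 / (1 − 0.2560) = 1.344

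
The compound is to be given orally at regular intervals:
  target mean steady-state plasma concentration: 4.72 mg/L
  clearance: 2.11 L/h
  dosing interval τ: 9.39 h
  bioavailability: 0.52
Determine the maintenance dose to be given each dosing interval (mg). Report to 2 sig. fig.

180 mg

At steady state, F × (Dose/τ) = Css × CL.
Dose = Css × CL × τ / F = 4.72 × 2.110 × 9.39 / 0.52 = 179.8 mg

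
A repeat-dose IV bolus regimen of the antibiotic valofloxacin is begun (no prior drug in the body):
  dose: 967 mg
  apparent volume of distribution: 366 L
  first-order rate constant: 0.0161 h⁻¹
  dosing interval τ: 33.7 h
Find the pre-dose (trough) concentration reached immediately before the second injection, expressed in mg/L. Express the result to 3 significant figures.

1.54 mg/L

C₀ per dose = Dose / Vd = 967 / 366 = 2.642 mg/L
Fraction remaining after one interval: r = e^(−kτ) = e^(−0.01610 × 33.7) = 0.5813
Before dose 2, 1 dose has been given (aged 1τ).
C_trough = C₀ × r = 2.642 × 0.5813 = 1.536 mg/L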